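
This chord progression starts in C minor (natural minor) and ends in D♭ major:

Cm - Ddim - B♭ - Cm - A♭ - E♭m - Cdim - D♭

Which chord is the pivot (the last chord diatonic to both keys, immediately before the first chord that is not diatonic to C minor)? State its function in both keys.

Chords diatonic to C minor: Cm, Ddim, E♭, Fm, Gm, A♭, B♭.
Reading the progression, the first chord not in that set is E♭m, so the modulation leaves C minor there.
The chord immediately before E♭m is A♭, which is diatonic to both keys: VI in C minor and V in D♭ major.

A♭ — VI in C minor, V in D♭ major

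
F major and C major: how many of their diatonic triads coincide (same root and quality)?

Diatonic triads of F major: F major (I), G minor (ii), A minor (iii), Bb major (IV), C major (V), D minor (vi), E diminished (vii°).
Diatonic triads of C major: C major (I), D minor (ii), E minor (iii), F major (IV), G major (V), A minor (vi), B diminished (vii°).
Matching root and quality in both lists: F major, A minor, C major, D minor.
That gives 4 common triads.

4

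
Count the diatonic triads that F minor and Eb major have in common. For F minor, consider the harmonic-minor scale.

Diatonic triads of F minor (harmonic minor): Fm (i), Gdim (ii°), Abaug (III+), Bbm (iv), C (V), Db (VI), Edim (vii°).
Diatonic triads of Eb major: Eb (I), Fm (ii), Gm (iii), Ab (IV), Bb (V), Cm (vi), Ddim (vii°).
Matching root and quality in both lists: Fm.
That gives 1 common triad.

1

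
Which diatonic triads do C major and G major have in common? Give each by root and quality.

Triads in C major: C major (I), D minor (ii), E minor (iii), F major (IV), G major (V), A minor (vi), B diminished (vii°).
Triads in G major: G major (I), A minor (ii), B minor (iii), C major (IV), D major (V), E minor (vi), F# diminished (vii°).
Shared triads with their functions: C major (I in C major, IV in G major); E minor (iii in C major, vi in G major); G major (V in C major, I in G major); A minor (vi in C major, ii in G major).

C, Em, G, Am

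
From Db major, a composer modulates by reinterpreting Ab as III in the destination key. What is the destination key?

The numeral III denotes a major triad on scale degree 3. With Ab on degree 3, the tonic of the new key is F.
Degree 3 carries a major triad in natural-minor keys, so the destination is F minor.
Check: the diatonic triads of F minor (natural minor) are Fm (i), Gdim (ii°), Ab (III), Bbm (iv), Cm (v), Db (VI), Eb (VII) — Ab is indeed III.

F minor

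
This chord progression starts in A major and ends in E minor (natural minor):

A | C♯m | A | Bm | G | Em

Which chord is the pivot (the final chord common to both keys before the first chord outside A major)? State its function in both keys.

Chords diatonic to A major: A, Bm, C♯m, D, E, F♯m, G♯dim.
Reading the progression, the first chord not in that set is G, so the modulation leaves A major there.
The chord immediately before G is Bm, which is diatonic to both keys: ii in A major and v in E minor.

Bm — ii in A major, v in E minor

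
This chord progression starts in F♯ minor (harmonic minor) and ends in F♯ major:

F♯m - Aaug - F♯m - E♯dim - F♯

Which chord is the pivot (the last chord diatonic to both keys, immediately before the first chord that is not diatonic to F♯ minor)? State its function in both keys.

E♯dim — vii° in F♯ minor, vii° in F♯ major

Chords diatonic to F♯ minor: F♯m, G♯dim, Aaug, Bm, C♯, D, E♯dim.
Reading the progression, the first chord not in that set is F♯, so the modulation leaves F♯ minor there.
The chord immediately before F♯ is E♯dim, which is diatonic to both keys: vii° in F♯ minor and vii° in F♯ major.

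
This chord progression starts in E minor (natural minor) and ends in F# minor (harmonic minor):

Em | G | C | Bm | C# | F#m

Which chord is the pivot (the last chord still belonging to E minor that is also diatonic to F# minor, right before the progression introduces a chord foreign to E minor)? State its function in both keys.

Bm — v in E minor, iv in F# minor

Chords diatonic to E minor: Em, F#dim, G, Am, Bm, C, D.
Reading the progression, the first chord not in that set is C#, so the modulation leaves E minor there.
The chord immediately before C# is Bm, which is diatonic to both keys: v in E minor and iv in F# minor.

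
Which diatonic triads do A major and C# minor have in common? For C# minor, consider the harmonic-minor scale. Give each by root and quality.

A, C#m, F#m

Triads in A major: A (I), Bm (ii), C#m (iii), D (IV), E (V), F#m (vi), G#dim (vii°).
Triads in C# minor (harmonic minor): C#m (i), D#dim (ii°), Eaug (III+), F#m (iv), G# (V), A (VI), B#dim (vii°).
Shared triads with their functions: A (I in A major, VI in C# minor); C#m (iii in A major, i in C# minor); F#m (vi in A major, iv in C# minor).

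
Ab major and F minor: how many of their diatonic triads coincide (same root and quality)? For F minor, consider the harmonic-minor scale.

4

Diatonic triads of Ab major: Ab (I), Bbm (ii), Cm (iii), Db (IV), Eb (V), Fm (vi), Gdim (vii°).
Diatonic triads of F minor (harmonic minor): Fm (i), Gdim (ii°), Abaug (III+), Bbm (iv), C (V), Db (VI), Edim (vii°).
Matching root and quality in both lists: Bbm, Db, Fm, Gdim.
That gives 4 common triads.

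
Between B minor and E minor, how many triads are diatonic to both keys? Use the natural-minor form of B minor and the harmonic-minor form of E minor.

Diatonic triads of B minor (natural minor): Bm (i), C#dim (ii°), D (III), Em (iv), F#m (v), G (VI), A (VII).
Diatonic triads of E minor (harmonic minor): Em (i), F#dim (ii°), Gaug (III+), Am (iv), B (V), C (VI), D#dim (vii°).
Matching root and quality in both lists: Em.
That gives 1 common triad.

1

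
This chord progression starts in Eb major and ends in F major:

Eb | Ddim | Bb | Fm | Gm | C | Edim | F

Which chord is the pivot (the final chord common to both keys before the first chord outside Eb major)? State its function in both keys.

Chords diatonic to Eb major: Eb, Fm, Gm, Ab, Bb, Cm, Ddim.
Reading the progression, the first chord not in that set is C, so the modulation leaves Eb major there.
The chord immediately before C is Gm, which is diatonic to both keys: iii in Eb major and ii in F major.

Gm — iii in Eb major, ii in F major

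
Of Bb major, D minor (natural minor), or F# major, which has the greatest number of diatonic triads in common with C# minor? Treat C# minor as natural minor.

Triads of C# minor (natural minor): C# minor (i), D# diminished (ii°), E major (III), F# minor (iv), G# minor (v), A major (VI), B major (VII).
Bb major shares 0: none.
D minor (natural minor) shares 0: none.
F# major shares 2: G#m, B.
The most common triads (2) are shared with F# major.

F# major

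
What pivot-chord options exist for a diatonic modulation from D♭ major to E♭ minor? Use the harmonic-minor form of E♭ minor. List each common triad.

E♭m

Triads in D♭ major: D♭ (I), E♭m (ii), Fm (iii), G♭ (IV), A♭ (V), B♭m (vi), Cdim (vii°).
Triads in E♭ minor (harmonic minor): E♭m (i), Fdim (ii°), G♭aug (III+), A♭m (iv), B♭ (V), C♭ (VI), Ddim (vii°).
Shared triads with their functions: E♭m (ii in D♭ major, i in E♭ minor).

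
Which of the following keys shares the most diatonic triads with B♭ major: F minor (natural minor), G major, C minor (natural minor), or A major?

C minor

Triads of B♭ major: B♭ major (I), C minor (ii), D minor (iii), E♭ major (IV), F major (V), G minor (vi), A diminished (vii°).
F minor (natural minor) shares 2: Cm, E♭.
G major shares 0: none.
C minor (natural minor) shares 4: B♭, Cm, E♭, Gm.
A major shares 0: none.
The most common triads (4) are shared with C minor.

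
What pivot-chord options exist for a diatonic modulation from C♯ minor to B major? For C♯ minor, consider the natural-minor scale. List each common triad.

C♯m, E, G♯m, B

Triads in C♯ minor (natural minor): C♯ minor (i), D♯ diminished (ii°), E major (III), F♯ minor (iv), G♯ minor (v), A major (VI), B major (VII).
Triads in B major: B major (I), C♯ minor (ii), D♯ minor (iii), E major (IV), F♯ major (V), G♯ minor (vi), A♯ diminished (vii°).
Shared triads with their functions: C♯ minor (i in C♯ minor, ii in B major); E major (III in C♯ minor, IV in B major); G♯ minor (v in C♯ minor, vi in B major); B major (VII in C♯ minor, I in B major).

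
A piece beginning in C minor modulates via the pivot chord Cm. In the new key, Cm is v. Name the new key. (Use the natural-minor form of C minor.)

The numeral v denotes a minor triad on scale degree 5. With C on degree 5, the tonic of the new key is F.
Degree 5 carries a minor triad in natural-minor keys, so the destination is F minor.
Check: the diatonic triads of F minor (natural minor) are Fm (i), Gdim (ii°), Ab (III), Bbm (iv), Cm (v), Db (VI), Eb (VII) — Cm is indeed v.

F minor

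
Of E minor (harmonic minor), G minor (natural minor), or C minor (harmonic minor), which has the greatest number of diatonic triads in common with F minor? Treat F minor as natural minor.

C minor

Triads of F minor (natural minor): Fm (i), Gdim (ii°), Ab (III), Bbm (iv), Cm (v), Db (VI), Eb (VII).
E minor (harmonic minor) shares 0: none.
G minor (natural minor) shares 2: Cm, Eb.
C minor (harmonic minor) shares 3: Fm, Ab, Cm.
The most common triads (3) are shared with C minor.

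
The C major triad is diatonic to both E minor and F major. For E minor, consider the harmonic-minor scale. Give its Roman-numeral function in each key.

VI in E minor; V in F major

The scale of E minor (harmonic minor) is E F♯ G A B C D♯; C is degree 6, and the triad built there (C-E-G) is major, so it is VI.
The scale of F major is F G A B♭ C D E; C is degree 5, and the triad built there (C-E-G) is major, so it is V.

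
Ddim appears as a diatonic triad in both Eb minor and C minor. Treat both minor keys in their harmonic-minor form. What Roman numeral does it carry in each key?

vii° in Eb minor; ii° in C minor

The scale of Eb minor (harmonic minor) is Eb F Gb Ab Bb Cb D; D is degree 7, and the triad built there (D-F-Ab) is diminished, so it is vii°.
The scale of C minor (harmonic minor) is C D Eb F G Ab B; D is degree 2, and the triad built there (D-F-Ab) is diminished, so it is ii°.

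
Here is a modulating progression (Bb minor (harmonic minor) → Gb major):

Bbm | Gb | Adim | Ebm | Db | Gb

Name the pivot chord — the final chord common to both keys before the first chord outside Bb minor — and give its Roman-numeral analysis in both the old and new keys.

Ebm — iv in Bb minor, vi in Gb major

Chords diatonic to Bb minor: Bbm, Cdim, Dbaug, Ebm, F, Gb, Adim.
Reading the progression, the first chord not in that set is Db, so the modulation leaves Bb minor there.
The chord immediately before Db is Ebm, which is diatonic to both keys: iv in Bb minor and vi in Gb major.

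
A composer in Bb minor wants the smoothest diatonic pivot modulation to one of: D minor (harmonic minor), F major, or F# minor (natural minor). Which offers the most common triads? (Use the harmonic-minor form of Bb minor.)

F major

Triads of Bb minor (harmonic minor): Bb minor (i), C diminished (ii°), Db augmented (III+), Eb minor (iv), F major (V), Gb major (VI), A diminished (vii°).
D minor (harmonic minor) shares 0: none.
F major shares 1: F.
F# minor (natural minor) shares 0: none.
The most common triads (1) are shared with F major.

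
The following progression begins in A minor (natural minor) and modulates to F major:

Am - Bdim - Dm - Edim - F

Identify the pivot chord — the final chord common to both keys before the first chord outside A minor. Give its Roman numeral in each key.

Chords diatonic to A minor: Am, Bdim, C, Dm, Em, F, G.
Reading the progression, the first chord not in that set is Edim, so the modulation leaves A minor there.
The chord immediately before Edim is Dm, which is diatonic to both keys: iv in A minor and vi in F major.

Dm — iv in A minor, vi in F major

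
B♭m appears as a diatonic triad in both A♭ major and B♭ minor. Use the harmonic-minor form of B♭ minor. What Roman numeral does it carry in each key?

The scale of A♭ major is A♭ B♭ C D♭ E♭ F G; B♭ is degree 2, and the triad built there (B♭-D♭-F) is minor, so it is ii.
The scale of B♭ minor (harmonic minor) is B♭ C D♭ E♭ F G♭ A; B♭ is degree 1, and the triad built there (B♭-D♭-F) is minor, so it is i.

ii in A♭ major; i in B♭ minor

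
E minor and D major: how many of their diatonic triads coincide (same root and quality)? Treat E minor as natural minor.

Diatonic triads of E minor (natural minor): Em (i), F#dim (ii°), G (III), Am (iv), Bm (v), C (VI), D (VII).
Diatonic triads of D major: D (I), Em (ii), F#m (iii), G (IV), A (V), Bm (vi), C#dim (vii°).
Matching root and quality in both lists: Em, G, Bm, D.
That gives 4 common triads.

4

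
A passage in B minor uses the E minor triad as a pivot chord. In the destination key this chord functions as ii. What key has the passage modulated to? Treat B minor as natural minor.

The numeral ii denotes a minor triad on scale degree 2. With E on degree 2, the tonic of the new key is D.
Degree 2 carries a minor triad in major keys, so the destination is D major.
Check: the diatonic triads of D major are D (I), Em (ii), F♯m (iii), G (IV), A (V), Bm (vi), C♯dim (vii°) — E minor is indeed ii.

D major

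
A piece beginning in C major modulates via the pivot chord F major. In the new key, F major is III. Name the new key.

D minor

The numeral III denotes a major triad on scale degree 3. With F on degree 3, the tonic of the new key is D.
Degree 3 carries a major triad in natural-minor keys, so the destination is D minor.
Check: the diatonic triads of D minor (natural minor) are Dm (i), Edim (ii°), F (III), Gm (iv), Am (v), B♭ (VI), C (VII) — F major is indeed III.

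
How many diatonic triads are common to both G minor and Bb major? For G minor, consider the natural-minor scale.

7

Diatonic triads of G minor (natural minor): G minor (i), A diminished (ii°), Bb major (III), C minor (iv), D minor (v), Eb major (VI), F major (VII).
Diatonic triads of Bb major: Bb major (I), C minor (ii), D minor (iii), Eb major (IV), F major (V), G minor (vi), A diminished (vii°).
Matching root and quality in both lists: G minor, A diminished, Bb major, C minor, D minor, Eb major, F major.
That gives 7 common triads.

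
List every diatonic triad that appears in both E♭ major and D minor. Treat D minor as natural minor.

Triads in E♭ major: E♭ (I), Fm (ii), Gm (iii), A♭ (IV), B♭ (V), Cm (vi), Ddim (vii°).
Triads in D minor (natural minor): Dm (i), Edim (ii°), F (III), Gm (iv), Am (v), B♭ (VI), C (VII).
Shared triads with their functions: Gm (iii in E♭ major, iv in D minor); B♭ (V in E♭ major, VI in D minor).

Gm, B♭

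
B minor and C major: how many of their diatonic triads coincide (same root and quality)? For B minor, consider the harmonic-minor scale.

2

Diatonic triads of B minor (harmonic minor): Bm (i), C#dim (ii°), Daug (III+), Em (iv), F# (V), G (VI), A#dim (vii°).
Diatonic triads of C major: C (I), Dm (ii), Em (iii), F (IV), G (V), Am (vi), Bdim (vii°).
Matching root and quality in both lists: Em, G.
That gives 2 common triads.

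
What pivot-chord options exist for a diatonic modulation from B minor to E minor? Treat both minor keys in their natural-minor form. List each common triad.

Bm, D, Em, G

Triads in B minor (natural minor): Bm (i), C#dim (ii°), D (III), Em (iv), F#m (v), G (VI), A (VII).
Triads in E minor (natural minor): Em (i), F#dim (ii°), G (III), Am (iv), Bm (v), C (VI), D (VII).
Shared triads with their functions: Bm (i in B minor, v in E minor); D (III in B minor, VII in E minor); Em (iv in B minor, i in E minor); G (VI in B minor, III in E minor).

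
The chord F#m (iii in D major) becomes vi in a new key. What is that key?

The numeral vi denotes a minor triad on scale degree 6. With F# on degree 6, the tonic of the new key is A.
Degree 6 carries a minor triad in major keys, so the destination is A major.
Check: the diatonic triads of A major are A (I), Bm (ii), C#m (iii), D (IV), E (V), F#m (vi), G#dim (vii°) — F#m is indeed vi.

A major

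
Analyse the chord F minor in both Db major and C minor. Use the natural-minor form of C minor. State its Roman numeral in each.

The scale of Db major is Db Eb F Gb Ab Bb C; F is degree 3, and the triad built there (F-Ab-C) is minor, so it is iii.
The scale of C minor (natural minor) is C D Eb F G Ab Bb; F is degree 4, and the triad built there (F-Ab-C) is minor, so it is iv.

iii in Db major; iv in C minor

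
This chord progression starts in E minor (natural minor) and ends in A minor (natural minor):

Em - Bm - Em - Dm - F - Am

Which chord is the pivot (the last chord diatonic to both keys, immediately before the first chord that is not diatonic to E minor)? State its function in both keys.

Chords diatonic to E minor: Em, F#dim, G, Am, Bm, C, D.
Reading the progression, the first chord not in that set is Dm, so the modulation leaves E minor there.
The chord immediately before Dm is Em, which is diatonic to both keys: i in E minor and v in A minor.

Em — i in E minor, v in A minor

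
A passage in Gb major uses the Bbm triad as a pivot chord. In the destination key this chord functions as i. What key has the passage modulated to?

The numeral i denotes a minor triad on scale degree 1. With Bb on degree 1, the tonic of the new key is Bb.
Degree 1 carries a minor triad in minor keys, so the destination is Bb minor.
Check: the diatonic triads of Bb minor (natural minor) are Bbm (i), Cdim (ii°), Db (III), Ebm (iv), Fm (v), Gb (VI), Ab (VII) — Bbm is indeed i.

Bb minor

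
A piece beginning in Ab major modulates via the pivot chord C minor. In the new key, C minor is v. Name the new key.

The numeral v denotes a minor triad on scale degree 5. With C on degree 5, the tonic of the new key is F.
Degree 5 carries a minor triad in natural-minor keys, so the destination is F minor.
Check: the diatonic triads of F minor (natural minor) are Fm (i), Gdim (ii°), Ab (III), Bbm (iv), Cm (v), Db (VI), Eb (VII) — C minor is indeed v.

F minor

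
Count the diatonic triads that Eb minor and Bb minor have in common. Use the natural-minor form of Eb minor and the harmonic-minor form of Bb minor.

3

Diatonic triads of Eb minor (natural minor): Eb minor (i), F diminished (ii°), Gb major (III), Ab minor (iv), Bb minor (v), Cb major (VI), Db major (VII).
Diatonic triads of Bb minor (harmonic minor): Bb minor (i), C diminished (ii°), Db augmented (III+), Eb minor (iv), F major (V), Gb major (VI), A diminished (vii°).
Matching root and quality in both lists: Eb minor, Gb major, Bb minor.
That gives 3 common triads.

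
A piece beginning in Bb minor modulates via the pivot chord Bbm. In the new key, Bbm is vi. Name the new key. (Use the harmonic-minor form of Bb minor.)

The numeral vi denotes a minor triad on scale degree 6. With Bb on degree 6, the tonic of the new key is Db.
Degree 6 carries a minor triad in major keys, so the destination is Db major.
Check: the diatonic triads of Db major are Db (I), Ebm (ii), Fm (iii), Gb (IV), Ab (V), Bbm (vi), Cdim (vii°) — Bbm is indeed vi.

Db major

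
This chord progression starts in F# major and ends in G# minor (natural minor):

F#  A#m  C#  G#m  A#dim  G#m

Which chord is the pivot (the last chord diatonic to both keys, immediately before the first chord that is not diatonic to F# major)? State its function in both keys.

Chords diatonic to F# major: F#, G#m, A#m, B, C#, D#m, E#dim.
Reading the progression, the first chord not in that set is A#dim, so the modulation leaves F# major there.
The chord immediately before A#dim is G#m, which is diatonic to both keys: ii in F# major and i in G# minor.

G#m — ii in F# major, i in G# minor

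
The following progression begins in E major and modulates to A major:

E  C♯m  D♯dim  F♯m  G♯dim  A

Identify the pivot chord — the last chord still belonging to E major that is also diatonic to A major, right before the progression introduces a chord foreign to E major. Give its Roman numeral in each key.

Chords diatonic to E major: E, F♯m, G♯m, A, B, C♯m, D♯dim.
Reading the progression, the first chord not in that set is G♯dim, so the modulation leaves E major there.
The chord immediately before G♯dim is F♯m, which is diatonic to both keys: ii in E major and vi in A major.

F♯m — ii in E major, vi in A major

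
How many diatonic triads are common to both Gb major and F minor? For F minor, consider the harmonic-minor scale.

2

Diatonic triads of Gb major: Gb (I), Abm (ii), Bbm (iii), Cb (IV), Db (V), Ebm (vi), Fdim (vii°).
Diatonic triads of F minor (harmonic minor): Fm (i), Gdim (ii°), Abaug (III+), Bbm (iv), C (V), Db (VI), Edim (vii°).
Matching root and quality in both lists: Bbm, Db.
That gives 2 common triads.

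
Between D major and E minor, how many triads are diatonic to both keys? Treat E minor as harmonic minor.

1

Diatonic triads of D major: D (I), Em (ii), F♯m (iii), G (IV), A (V), Bm (vi), C♯dim (vii°).
Diatonic triads of E minor (harmonic minor): Em (i), F♯dim (ii°), Gaug (III+), Am (iv), B (V), C (VI), D♯dim (vii°).
Matching root and quality in both lists: Em.
That gives 1 common triad.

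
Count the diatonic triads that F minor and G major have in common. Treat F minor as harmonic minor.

Diatonic triads of F minor (harmonic minor): Fm (i), Gdim (ii°), Abaug (III+), Bbm (iv), C (V), Db (VI), Edim (vii°).
Diatonic triads of G major: G (I), Am (ii), Bm (iii), C (IV), D (V), Em (vi), F#dim (vii°).
Matching root and quality in both lists: C.
That gives 1 common triad.

1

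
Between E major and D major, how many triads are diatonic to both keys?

2

Diatonic triads of E major: E (I), F#m (ii), G#m (iii), A (IV), B (V), C#m (vi), D#dim (vii°).
Diatonic triads of D major: D (I), Em (ii), F#m (iii), G (IV), A (V), Bm (vi), C#dim (vii°).
Matching root and quality in both lists: F#m, A.
That gives 2 common triads.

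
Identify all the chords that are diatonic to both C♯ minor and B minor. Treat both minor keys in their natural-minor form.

Triads in C♯ minor (natural minor): C♯ minor (i), D♯ diminished (ii°), E major (III), F♯ minor (iv), G♯ minor (v), A major (VI), B major (VII).
Triads in B minor (natural minor): B minor (i), C♯ diminished (ii°), D major (III), E minor (iv), F♯ minor (v), G major (VI), A major (VII).
Shared triads with their functions: F♯ minor (iv in C♯ minor, v in B minor); A major (VI in C♯ minor, VII in B minor).

F♯m, A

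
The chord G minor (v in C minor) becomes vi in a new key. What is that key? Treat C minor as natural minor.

Bb major

The numeral vi denotes a minor triad on scale degree 6. With G on degree 6, the tonic of the new key is Bb.
Degree 6 carries a minor triad in major keys, so the destination is Bb major.
Check: the diatonic triads of Bb major are Bb (I), Cm (ii), Dm (iii), Eb (IV), F (V), Gm (vi), Adim (vii°) — G minor is indeed vi.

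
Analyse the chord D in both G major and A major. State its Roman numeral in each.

The scale of G major is G A B C D E F♯; D is degree 5, and the triad built there (D-F♯-A) is major, so it is V.
The scale of A major is A B C♯ D E F♯ G♯; D is degree 4, and the triad built there (D-F♯-A) is major, so it is IV.

V in G major; IV in A major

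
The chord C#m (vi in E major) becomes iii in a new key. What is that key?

A major

The numeral iii denotes a minor triad on scale degree 3. With C# on degree 3, the tonic of the new key is A.
Degree 3 carries a minor triad in major keys, so the destination is A major.
Check: the diatonic triads of A major are A (I), Bm (ii), C#m (iii), D (IV), E (V), F#m (vi), G#dim (vii°) — C#m is indeed iii.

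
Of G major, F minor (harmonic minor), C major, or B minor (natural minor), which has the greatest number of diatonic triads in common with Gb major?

F minor

Triads of Gb major: Gb major (I), Ab minor (ii), Bb minor (iii), Cb major (IV), Db major (V), Eb minor (vi), F diminished (vii°).
G major shares 0: none.
F minor (harmonic minor) shares 2: Bbm, Db.
C major shares 0: none.
B minor (natural minor) shares 0: none.
The most common triads (2) are shared with F minor.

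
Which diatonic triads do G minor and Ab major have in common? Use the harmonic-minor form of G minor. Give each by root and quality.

Triads in G minor (harmonic minor): Gm (i), Adim (ii°), Bbaug (III+), Cm (iv), D (V), Eb (VI), F#dim (vii°).
Triads in Ab major: Ab (I), Bbm (ii), Cm (iii), Db (IV), Eb (V), Fm (vi), Gdim (vii°).
Shared triads with their functions: Cm (iv in G minor, iii in Ab major); Eb (VI in G minor, V in Ab major).

Cm, Eb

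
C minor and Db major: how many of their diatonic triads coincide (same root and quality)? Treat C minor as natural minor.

Diatonic triads of C minor (natural minor): Cm (i), Ddim (ii°), Eb (III), Fm (iv), Gm (v), Ab (VI), Bb (VII).
Diatonic triads of Db major: Db (I), Ebm (ii), Fm (iii), Gb (IV), Ab (V), Bbm (vi), Cdim (vii°).
Matching root and quality in both lists: Fm, Ab.
That gives 2 common triads.

2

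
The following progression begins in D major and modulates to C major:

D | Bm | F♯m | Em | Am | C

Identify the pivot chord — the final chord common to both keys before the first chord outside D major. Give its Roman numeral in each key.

Chords diatonic to D major: D, Em, F♯m, G, A, Bm, C♯dim.
Reading the progression, the first chord not in that set is Am, so the modulation leaves D major there.
The chord immediately before Am is Em, which is diatonic to both keys: ii in D major and iii in C major.

Em — ii in D major, iii in C major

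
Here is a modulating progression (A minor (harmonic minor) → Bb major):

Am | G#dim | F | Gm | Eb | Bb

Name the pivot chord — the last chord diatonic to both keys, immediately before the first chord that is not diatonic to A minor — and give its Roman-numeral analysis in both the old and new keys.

F — VI in A minor, V in Bb major

Chords diatonic to A minor: Am, Bdim, Caug, Dm, E, F, G#dim.
Reading the progression, the first chord not in that set is Gm, so the modulation leaves A minor there.
The chord immediately before Gm is F, which is diatonic to both keys: VI in A minor and V in Bb major.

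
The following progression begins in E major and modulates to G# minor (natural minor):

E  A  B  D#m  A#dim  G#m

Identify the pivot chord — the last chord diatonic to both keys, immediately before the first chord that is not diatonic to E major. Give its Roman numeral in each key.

B — V in E major, III in G# minor

Chords diatonic to E major: E, F#m, G#m, A, B, C#m, D#dim.
Reading the progression, the first chord not in that set is D#m, so the modulation leaves E major there.
The chord immediately before D#m is B, which is diatonic to both keys: V in E major and III in G# minor.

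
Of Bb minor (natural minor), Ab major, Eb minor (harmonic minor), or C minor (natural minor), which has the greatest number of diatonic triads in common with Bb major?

C minor

Triads of Bb major: Bb (I), Cm (ii), Dm (iii), Eb (IV), F (V), Gm (vi), Adim (vii°).
Bb minor (natural minor) shares 0: none.
Ab major shares 2: Cm, Eb.
Eb minor (harmonic minor) shares 1: Bb.
C minor (natural minor) shares 4: Bb, Cm, Eb, Gm.
The most common triads (4) are shared with C minor.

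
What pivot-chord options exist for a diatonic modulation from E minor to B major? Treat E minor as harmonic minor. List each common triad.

B

Triads in E minor (harmonic minor): E minor (i), F# diminished (ii°), G augmented (III+), A minor (iv), B major (V), C major (VI), D# diminished (vii°).
Triads in B major: B major (I), C# minor (ii), D# minor (iii), E major (IV), F# major (V), G# minor (vi), A# diminished (vii°).
Shared triads with their functions: B major (V in E minor, I in B major).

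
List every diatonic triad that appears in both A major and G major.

Bm, D

Triads in A major: A (I), Bm (ii), C♯m (iii), D (IV), E (V), F♯m (vi), G♯dim (vii°).
Triads in G major: G (I), Am (ii), Bm (iii), C (IV), D (V), Em (vi), F♯dim (vii°).
Shared triads with their functions: Bm (ii in A major, iii in G major); D (IV in A major, V in G major).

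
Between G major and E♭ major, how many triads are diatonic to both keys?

Diatonic triads of G major: G (I), Am (ii), Bm (iii), C (IV), D (V), Em (vi), F♯dim (vii°).
Diatonic triads of E♭ major: E♭ (I), Fm (ii), Gm (iii), A♭ (IV), B♭ (V), Cm (vi), Ddim (vii°).
No triad has the same root and quality in both keys.

0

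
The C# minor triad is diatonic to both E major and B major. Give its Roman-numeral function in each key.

The scale of E major is E F# G# A B C# D#; C# is degree 6, and the triad built there (C#-E-G#) is minor, so it is vi.
The scale of B major is B C# D# E F# G# A#; C# is degree 2, and the triad built there (C#-E-G#) is minor, so it is ii.

vi in E major; ii in B major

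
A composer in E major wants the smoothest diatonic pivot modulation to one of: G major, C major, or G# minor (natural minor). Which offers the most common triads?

Triads of E major: E major (I), F# minor (ii), G# minor (iii), A major (IV), B major (V), C# minor (vi), D# diminished (vii°).
G major shares 0: none.
C major shares 0: none.
G# minor (natural minor) shares 4: E, G#m, B, C#m.
The most common triads (4) are shared with G# minor.

G# minor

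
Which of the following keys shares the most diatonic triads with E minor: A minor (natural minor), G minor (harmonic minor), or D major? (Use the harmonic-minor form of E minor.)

A minor

Triads of E minor (harmonic minor): Em (i), F♯dim (ii°), Gaug (III+), Am (iv), B (V), C (VI), D♯dim (vii°).
A minor (natural minor) shares 3: Em, Am, C.
G minor (harmonic minor) shares 1: F♯dim.
D major shares 1: Em.
The most common triads (3) are shared with A minor.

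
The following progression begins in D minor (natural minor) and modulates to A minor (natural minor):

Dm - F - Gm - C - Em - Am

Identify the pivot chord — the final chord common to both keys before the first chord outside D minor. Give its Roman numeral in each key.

Chords diatonic to D minor: Dm, Edim, F, Gm, Am, Bb, C.
Reading the progression, the first chord not in that set is Em, so the modulation leaves D minor there.
The chord immediately before Em is C, which is diatonic to both keys: VII in D minor and III in A minor.

C — VII in D minor, III in A minor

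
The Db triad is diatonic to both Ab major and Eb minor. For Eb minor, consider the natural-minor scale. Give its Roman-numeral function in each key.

IV in Ab major; VII in Eb minor

The scale of Ab major is Ab Bb C Db Eb F G; Db is degree 4, and the triad built there (Db-F-Ab) is major, so it is IV.
The scale of Eb minor (natural minor) is Eb F Gb Ab Bb Cb Db; Db is degree 7, and the triad built there (Db-F-Ab) is major, so it is VII.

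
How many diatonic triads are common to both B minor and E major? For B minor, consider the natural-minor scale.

Diatonic triads of B minor (natural minor): Bm (i), C♯dim (ii°), D (III), Em (iv), F♯m (v), G (VI), A (VII).
Diatonic triads of E major: E (I), F♯m (ii), G♯m (iii), A (IV), B (V), C♯m (vi), D♯dim (vii°).
Matching root and quality in both lists: F♯m, A.
That gives 2 common triads.

2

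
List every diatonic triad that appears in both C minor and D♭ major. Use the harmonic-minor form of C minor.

Triads in C minor (harmonic minor): C minor (i), D diminished (ii°), E♭ augmented (III+), F minor (iv), G major (V), A♭ major (VI), B diminished (vii°).
Triads in D♭ major: D♭ major (I), E♭ minor (ii), F minor (iii), G♭ major (IV), A♭ major (V), B♭ minor (vi), C diminished (vii°).
Shared triads with their functions: F minor (iv in C minor, iii in D♭ major); A♭ major (VI in C minor, V in D♭ major).

Fm, A♭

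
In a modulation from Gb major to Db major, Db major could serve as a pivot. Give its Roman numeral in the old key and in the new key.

The scale of Gb major is Gb Ab Bb Cb Db Eb F; Db is degree 5, and the triad built there (Db-F-Ab) is major, so it is V.
The scale of Db major is Db Eb F Gb Ab Bb C; Db is degree 1, and the triad built there (Db-F-Ab) is major, so it is I.

V in Gb major; I in Db major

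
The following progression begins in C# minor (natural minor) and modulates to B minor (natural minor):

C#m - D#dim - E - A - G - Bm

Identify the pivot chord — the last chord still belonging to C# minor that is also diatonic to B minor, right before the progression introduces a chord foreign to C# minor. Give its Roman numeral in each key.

Chords diatonic to C# minor: C#m, D#dim, E, F#m, G#m, A, B.
Reading the progression, the first chord not in that set is G, so the modulation leaves C# minor there.
The chord immediately before G is A, which is diatonic to both keys: VI in C# minor and VII in B minor.

A — VI in C# minor, VII in B minor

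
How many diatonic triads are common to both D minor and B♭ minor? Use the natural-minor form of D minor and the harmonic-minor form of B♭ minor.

1

Diatonic triads of D minor (natural minor): Dm (i), Edim (ii°), F (III), Gm (iv), Am (v), B♭ (VI), C (VII).
Diatonic triads of B♭ minor (harmonic minor): B♭m (i), Cdim (ii°), D♭aug (III+), E♭m (iv), F (V), G♭ (VI), Adim (vii°).
Matching root and quality in both lists: F.
That gives 1 common triad.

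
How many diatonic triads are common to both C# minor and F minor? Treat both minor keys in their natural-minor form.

Diatonic triads of C# minor (natural minor): C#m (i), D#dim (ii°), E (III), F#m (iv), G#m (v), A (VI), B (VII).
Diatonic triads of F minor (natural minor): Fm (i), Gdim (ii°), Ab (III), Bbm (iv), Cm (v), Db (VI), Eb (VII).
No triad has the same root and quality in both keys.

0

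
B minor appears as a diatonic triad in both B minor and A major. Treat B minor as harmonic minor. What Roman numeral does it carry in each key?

i in B minor; ii in A major

The scale of B minor (harmonic minor) is B C♯ D E F♯ G A♯; B is degree 1, and the triad built there (B-D-F♯) is minor, so it is i.
The scale of A major is A B C♯ D E F♯ G♯; B is degree 2, and the triad built there (B-D-F♯) is minor, so it is ii.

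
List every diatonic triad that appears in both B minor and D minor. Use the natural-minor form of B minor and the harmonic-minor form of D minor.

C#dim, A

Triads in B minor (natural minor): Bm (i), C#dim (ii°), D (III), Em (iv), F#m (v), G (VI), A (VII).
Triads in D minor (harmonic minor): Dm (i), Edim (ii°), Faug (III+), Gm (iv), A (V), Bb (VI), C#dim (vii°).
Shared triads with their functions: C#dim (ii° in B minor, vii° in D minor); A (VII in B minor, V in D minor).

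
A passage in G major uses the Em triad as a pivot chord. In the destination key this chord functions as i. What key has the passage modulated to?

The numeral i denotes a minor triad on scale degree 1. With E on degree 1, the tonic of the new key is E.
Degree 1 carries a minor triad in minor keys, so the destination is E minor.
Check: the diatonic triads of E minor (natural minor) are Em (i), F#dim (ii°), G (III), Am (iv), Bm (v), C (VI), D (VII) — Em is indeed i.

E minor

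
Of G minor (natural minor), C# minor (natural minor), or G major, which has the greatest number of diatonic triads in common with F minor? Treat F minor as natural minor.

Triads of F minor (natural minor): Fm (i), Gdim (ii°), Ab (III), Bbm (iv), Cm (v), Db (VI), Eb (VII).
G minor (natural minor) shares 2: Cm, Eb.
C# minor (natural minor) shares 0: none.
G major shares 0: none.
The most common triads (2) are shared with G minor.

G minor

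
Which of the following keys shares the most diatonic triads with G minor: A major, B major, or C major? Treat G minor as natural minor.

C major

Triads of G minor (natural minor): Gm (i), Adim (ii°), B♭ (III), Cm (iv), Dm (v), E♭ (VI), F (VII).
A major shares 0: none.
B major shares 0: none.
C major shares 2: Dm, F.
The most common triads (2) are shared with C major.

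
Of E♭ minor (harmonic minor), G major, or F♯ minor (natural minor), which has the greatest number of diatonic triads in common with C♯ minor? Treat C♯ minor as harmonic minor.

F♯ minor

Triads of C♯ minor (harmonic minor): C♯ minor (i), D♯ diminished (ii°), E augmented (III+), F♯ minor (iv), G♯ major (V), A major (VI), B♯ diminished (vii°).
E♭ minor (harmonic minor) shares 0: none.
G major shares 0: none.
F♯ minor (natural minor) shares 3: C♯m, F♯m, A.
The most common triads (3) are shared with F♯ minor.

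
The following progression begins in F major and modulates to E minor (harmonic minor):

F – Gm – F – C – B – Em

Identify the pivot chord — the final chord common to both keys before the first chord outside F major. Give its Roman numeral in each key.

C — V in F major, VI in E minor

Chords diatonic to F major: F, Gm, Am, Bb, C, Dm, Edim.
Reading the progression, the first chord not in that set is B, so the modulation leaves F major there.
The chord immediately before B is C, which is diatonic to both keys: V in F major and VI in E minor.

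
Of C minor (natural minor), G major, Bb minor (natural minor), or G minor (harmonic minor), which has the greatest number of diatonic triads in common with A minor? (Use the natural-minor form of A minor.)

G major

Triads of A minor (natural minor): A minor (i), B diminished (ii°), C major (III), D minor (iv), E minor (v), F major (VI), G major (VII).
C minor (natural minor) shares 0: none.
G major shares 4: Am, C, Em, G.
Bb minor (natural minor) shares 0: none.
G minor (harmonic minor) shares 0: none.
The most common triads (4) are shared with G major.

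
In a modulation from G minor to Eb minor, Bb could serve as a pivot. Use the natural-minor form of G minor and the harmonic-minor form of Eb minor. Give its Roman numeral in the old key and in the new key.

The scale of G minor (natural minor) is G A Bb C D Eb F; Bb is degree 3, and the triad built there (Bb-D-F) is major, so it is III.
The scale of Eb minor (harmonic minor) is Eb F Gb Ab Bb Cb D; Bb is degree 5, and the triad built there (Bb-D-F) is major, so it is V.

III in G minor; V in Eb minor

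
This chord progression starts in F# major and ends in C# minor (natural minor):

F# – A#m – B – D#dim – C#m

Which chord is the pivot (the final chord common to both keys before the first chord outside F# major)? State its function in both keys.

Chords diatonic to F# major: F#, G#m, A#m, B, C#, D#m, E#dim.
Reading the progression, the first chord not in that set is D#dim, so the modulation leaves F# major there.
The chord immediately before D#dim is B, which is diatonic to both keys: IV in F# major and VII in C# minor.

B — IV in F# major, VII in C# minor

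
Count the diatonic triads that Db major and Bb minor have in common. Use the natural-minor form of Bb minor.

Diatonic triads of Db major: Db major (I), Eb minor (ii), F minor (iii), Gb major (IV), Ab major (V), Bb minor (vi), C diminished (vii°).
Diatonic triads of Bb minor (natural minor): Bb minor (i), C diminished (ii°), Db major (III), Eb minor (iv), F minor (v), Gb major (VI), Ab major (VII).
Matching root and quality in both lists: Db major, Eb minor, F minor, Gb major, Ab major, Bb minor, C diminished.
That gives 7 common triads.

7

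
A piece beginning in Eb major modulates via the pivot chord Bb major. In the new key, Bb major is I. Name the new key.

Bb major

The numeral I denotes a major triad on scale degree 1. With Bb on degree 1, the tonic of the new key is Bb.
Degree 1 carries a major triad in major keys, so the destination is Bb major.
Check: the diatonic triads of Bb major are Bb (I), Cm (ii), Dm (iii), Eb (IV), F (V), Gm (vi), Adim (vii°) — Bb major is indeed I.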